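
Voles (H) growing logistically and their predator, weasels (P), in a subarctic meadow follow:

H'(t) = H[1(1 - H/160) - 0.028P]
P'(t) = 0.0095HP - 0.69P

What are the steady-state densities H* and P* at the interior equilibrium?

From dP/dt = 0 with P > 0: 0.0095H* = 0.69, so H* = 72.6.
Substitute into dH/dt = 0: 1(1 - 72.6/160) = 0.028P*.
The bracket is 0.546, giving P* = 0.546/0.028 = 19.5.

H* ≈ 72.6, P* ≈ 19.5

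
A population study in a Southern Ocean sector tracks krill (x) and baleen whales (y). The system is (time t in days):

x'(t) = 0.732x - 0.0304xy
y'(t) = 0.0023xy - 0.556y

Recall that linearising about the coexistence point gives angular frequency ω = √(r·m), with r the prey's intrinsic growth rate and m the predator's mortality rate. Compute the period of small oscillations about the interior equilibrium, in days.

T ≈ 9.85 days

Here r = 0.732 and m = 0.556, so r·m = 0.407.
ω = √0.407 = 0.638 per day, hence T = 2π/ω ≈ 9.85 days.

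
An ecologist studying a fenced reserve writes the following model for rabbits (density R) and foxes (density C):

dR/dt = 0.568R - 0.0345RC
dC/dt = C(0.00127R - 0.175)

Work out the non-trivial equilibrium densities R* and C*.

Set dC/dt = 0 with C > 0: 0.00127R - 0.175 = 0, so R* = 0.175/0.00127 = 138.
Set dR/dt = 0 with R > 0: 0.568 - 0.0345C = 0, so C* = 0.568/0.0345 = 16.5.

R* ≈ 138, C* ≈ 16.5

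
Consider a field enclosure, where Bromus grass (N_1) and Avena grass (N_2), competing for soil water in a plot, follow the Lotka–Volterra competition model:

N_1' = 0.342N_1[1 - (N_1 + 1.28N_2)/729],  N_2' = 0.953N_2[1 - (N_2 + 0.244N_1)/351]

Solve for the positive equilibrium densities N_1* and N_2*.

Setting both brackets to zero gives the nullclines N_1 + 1.28N_2 = 729 and 0.244N_1 + N_2 = 351.
Substituting N_2 = 351 - 0.244N_1 into the first: N_1(1 - 1.28·0.244) = 729 - 1.28·351.
So N_1* = 280/0.688 = 407, and then N_2* = 351 - 0.244·407 = 252.

N_1* ≈ 407, N_2* ≈ 252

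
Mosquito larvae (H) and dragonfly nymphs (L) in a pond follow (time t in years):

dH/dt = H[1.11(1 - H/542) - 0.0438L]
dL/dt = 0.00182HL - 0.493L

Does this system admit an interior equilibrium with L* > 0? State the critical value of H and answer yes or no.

Threshold H = 271; K > 271, so yes, the predator persists.

The predator equation gives dL/dt > 0 only when H > 0.493/0.00182 = 271.
Without the predator, H → K = 542. Since 542 > 271, the predator can invade and persist.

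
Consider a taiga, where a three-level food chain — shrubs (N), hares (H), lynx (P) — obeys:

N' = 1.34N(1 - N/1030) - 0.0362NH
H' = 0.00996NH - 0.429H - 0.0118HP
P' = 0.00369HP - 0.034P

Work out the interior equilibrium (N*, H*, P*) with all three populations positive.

From dP/dt = 0: 0.00369H* = 0.034, so H* = 9.21.
From dN/dt = 0: 1.34(1 - N*/1030) = 0.0362·9.21, giving N* = 1030·(1 - 0.249) = 774.
From dH/dt = 0: 0.00996·774 - 0.429 = 0.0118P*, so P* = 7.28/0.0118 = 617.

N* ≈ 774, H* ≈ 9.21, P* ≈ 617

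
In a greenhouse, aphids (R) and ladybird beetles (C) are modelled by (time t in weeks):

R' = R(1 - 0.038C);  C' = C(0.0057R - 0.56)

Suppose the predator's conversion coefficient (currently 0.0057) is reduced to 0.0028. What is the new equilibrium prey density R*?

R* ≈ 200

At the interior fixed point, setting dC/dt = 0 with C > 0 fixes R* = (predator death rate)/(RC coefficient) — independent of the other coefficients.
With the change, R* = 0.56/0.0028 = 200; it rises from 98.2.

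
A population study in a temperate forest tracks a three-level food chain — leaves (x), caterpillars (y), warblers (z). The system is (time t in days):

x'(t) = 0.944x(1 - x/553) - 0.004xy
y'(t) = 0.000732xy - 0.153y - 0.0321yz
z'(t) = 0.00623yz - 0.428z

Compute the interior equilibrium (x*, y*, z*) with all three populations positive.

From dz/dt = 0: 0.00623y* = 0.428, so y* = 68.7.
From dx/dt = 0: 0.944(1 - x*/553) = 0.004·68.7, giving x* = 553·(1 - 0.291) = 392.
From dy/dt = 0: 0.000732·392 - 0.153 = 0.0321z*, so z* = 0.134/0.0321 = 4.17.

x* ≈ 392, y* ≈ 68.7, z* ≈ 4.17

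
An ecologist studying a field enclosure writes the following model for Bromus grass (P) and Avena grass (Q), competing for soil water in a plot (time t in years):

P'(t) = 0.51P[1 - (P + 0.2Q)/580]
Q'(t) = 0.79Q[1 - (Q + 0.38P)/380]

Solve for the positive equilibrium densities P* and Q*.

P* ≈ 545, Q* ≈ 173

Setting both brackets to zero gives the nullclines P + 0.2Q = 580 and 0.38P + Q = 380.
Substituting Q = 380 - 0.38P into the first: P(1 - 0.2·0.38) = 580 - 0.2·380.
So P* = 504/0.924 = 545, and then Q* = 380 - 0.38·545 = 173.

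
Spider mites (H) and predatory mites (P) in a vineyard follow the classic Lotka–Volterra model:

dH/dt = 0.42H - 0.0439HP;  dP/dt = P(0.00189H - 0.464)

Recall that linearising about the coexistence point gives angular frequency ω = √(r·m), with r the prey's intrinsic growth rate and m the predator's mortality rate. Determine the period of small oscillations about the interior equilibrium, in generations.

Here r = 0.42 and m = 0.464, so r·m = 0.195.
ω = √0.195 = 0.441 per generation, hence T = 2π/ω ≈ 14.2 generations.

T ≈ 14.2 generations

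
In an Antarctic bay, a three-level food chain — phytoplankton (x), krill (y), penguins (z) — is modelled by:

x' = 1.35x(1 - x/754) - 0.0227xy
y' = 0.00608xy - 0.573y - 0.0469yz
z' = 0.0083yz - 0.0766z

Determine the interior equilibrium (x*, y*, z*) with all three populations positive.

x* ≈ 637, y* ≈ 9.23, z* ≈ 70.4

From dz/dt = 0: 0.0083y* = 0.0766, so y* = 9.23.
From dx/dt = 0: 1.35(1 - x*/754) = 0.0227·9.23, giving x* = 754·(1 - 0.155) = 637.
From dy/dt = 0: 0.00608·637 - 0.573 = 0.0469z*, so z* = 3.3/0.0469 = 70.4.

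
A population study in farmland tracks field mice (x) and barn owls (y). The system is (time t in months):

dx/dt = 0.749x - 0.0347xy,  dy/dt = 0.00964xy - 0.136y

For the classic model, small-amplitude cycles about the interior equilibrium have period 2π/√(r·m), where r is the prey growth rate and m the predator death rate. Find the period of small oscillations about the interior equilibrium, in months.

T ≈ 19.7 months

Here r = 0.749 and m = 0.136, so r·m = 0.102.
ω = √0.102 = 0.319 per month, hence T = 2π/ω ≈ 19.7 months.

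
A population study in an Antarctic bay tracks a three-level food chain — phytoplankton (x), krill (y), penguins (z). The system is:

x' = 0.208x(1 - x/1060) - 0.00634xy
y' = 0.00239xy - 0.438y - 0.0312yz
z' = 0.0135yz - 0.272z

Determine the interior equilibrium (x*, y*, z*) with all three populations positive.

x* ≈ 409, y* ≈ 20.1, z* ≈ 17.3

From dz/dt = 0: 0.0135y* = 0.272, so y* = 20.1.
From dx/dt = 0: 0.208(1 - x*/1060) = 0.00634·20.1, giving x* = 1060·(1 - 0.614) = 409.
From dy/dt = 0: 0.00239·409 - 0.438 = 0.0312z*, so z* = 0.54/0.0312 = 17.3.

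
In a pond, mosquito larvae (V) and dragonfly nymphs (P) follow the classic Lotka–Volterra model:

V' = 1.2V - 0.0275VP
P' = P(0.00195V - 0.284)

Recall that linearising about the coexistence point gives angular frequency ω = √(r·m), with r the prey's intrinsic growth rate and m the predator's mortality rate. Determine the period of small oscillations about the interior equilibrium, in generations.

Here r = 1.2 and m = 0.284, so r·m = 0.341.
ω = √0.341 = 0.584 per generation, hence T = 2π/ω ≈ 10.8 generations.

T ≈ 10.8 generations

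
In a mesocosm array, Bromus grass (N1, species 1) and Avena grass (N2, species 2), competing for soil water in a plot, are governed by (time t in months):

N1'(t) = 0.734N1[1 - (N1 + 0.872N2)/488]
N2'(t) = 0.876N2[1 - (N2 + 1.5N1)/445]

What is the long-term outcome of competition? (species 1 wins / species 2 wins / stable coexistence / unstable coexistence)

species 1 excludes species 2

Compare the nullcline intercepts: K1/α12 = 488/0.872 = 560 > K2 = 445; K2/α21 = 445/1.5 = 297 < K1 = 488.
Since the inequalities point opposite ways, species 1 can invade but species 2 cannot.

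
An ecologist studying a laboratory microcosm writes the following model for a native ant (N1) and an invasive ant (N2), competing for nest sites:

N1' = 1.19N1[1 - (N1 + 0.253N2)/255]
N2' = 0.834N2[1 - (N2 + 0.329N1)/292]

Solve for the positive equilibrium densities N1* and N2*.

Setting both brackets to zero gives the nullclines N1 + 0.253N2 = 255 and 0.329N1 + N2 = 292.
Substituting N2 = 292 - 0.329N1 into the first: N1(1 - 0.253·0.329) = 255 - 0.253·292.
So N1* = 181/0.917 = 198, and then N2* = 292 - 0.329·198 = 227.

N1* ≈ 198, N2* ≈ 227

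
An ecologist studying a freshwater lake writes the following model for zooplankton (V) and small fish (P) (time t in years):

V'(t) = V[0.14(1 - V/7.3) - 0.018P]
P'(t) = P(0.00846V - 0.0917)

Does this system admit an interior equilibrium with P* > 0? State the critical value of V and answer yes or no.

The predator equation gives dP/dt > 0 only when V > 0.0917/0.00846 = 10.8.
Without the predator, V → K = 7.3. Since 7.3 < 10.8, the predator cannot invade.

Threshold V = 10.8; K < 10.8, so no, the predator goes extinct.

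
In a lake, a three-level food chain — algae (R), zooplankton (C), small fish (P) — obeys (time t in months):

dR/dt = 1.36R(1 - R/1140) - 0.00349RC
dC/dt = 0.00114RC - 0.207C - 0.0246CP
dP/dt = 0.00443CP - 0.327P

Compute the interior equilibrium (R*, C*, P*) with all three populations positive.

R* ≈ 924, C* ≈ 73.8, P* ≈ 34.4

From dP/dt = 0: 0.00443C* = 0.327, so C* = 73.8.
From dR/dt = 0: 1.36(1 - R*/1140) = 0.00349·73.8, giving R* = 1140·(1 - 0.189) = 924.
From dC/dt = 0: 0.00114·924 - 0.207 = 0.0246P*, so P* = 0.846/0.0246 = 34.4.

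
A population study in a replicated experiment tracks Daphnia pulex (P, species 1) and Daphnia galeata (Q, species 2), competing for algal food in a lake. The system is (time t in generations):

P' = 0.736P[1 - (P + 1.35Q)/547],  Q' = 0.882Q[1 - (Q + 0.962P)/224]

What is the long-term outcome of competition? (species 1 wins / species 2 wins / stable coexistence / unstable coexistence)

Compare the nullcline intercepts: K1/α12 = 547/1.35 = 405 > K2 = 224; K2/α21 = 224/0.962 = 233 < K1 = 547.
Since the inequalities point opposite ways, species 1 can invade but species 2 cannot.

species 1 excludes species 2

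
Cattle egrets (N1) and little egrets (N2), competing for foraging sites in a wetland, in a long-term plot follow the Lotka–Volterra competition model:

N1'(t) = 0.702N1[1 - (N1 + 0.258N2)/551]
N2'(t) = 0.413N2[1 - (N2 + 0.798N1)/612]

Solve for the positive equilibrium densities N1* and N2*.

N1* ≈ 495, N2* ≈ 217

Setting both brackets to zero gives the nullclines N1 + 0.258N2 = 551 and 0.798N1 + N2 = 612.
Substituting N2 = 612 - 0.798N1 into the first: N1(1 - 0.258·0.798) = 551 - 0.258·612.
So N1* = 393/0.794 = 495, and then N2* = 612 - 0.798·495 = 217.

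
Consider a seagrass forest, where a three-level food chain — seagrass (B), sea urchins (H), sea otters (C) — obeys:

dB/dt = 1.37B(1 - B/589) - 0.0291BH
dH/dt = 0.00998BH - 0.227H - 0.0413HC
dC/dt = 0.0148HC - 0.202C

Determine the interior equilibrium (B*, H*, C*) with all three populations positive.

B* ≈ 418, H* ≈ 13.6, C* ≈ 95.6

From dC/dt = 0: 0.0148H* = 0.202, so H* = 13.6.
From dB/dt = 0: 1.37(1 - B*/589) = 0.0291·13.6, giving B* = 589·(1 - 0.29) = 418.
From dH/dt = 0: 0.00998·418 - 0.227 = 0.0413C*, so C* = 3.95/0.0413 = 95.6.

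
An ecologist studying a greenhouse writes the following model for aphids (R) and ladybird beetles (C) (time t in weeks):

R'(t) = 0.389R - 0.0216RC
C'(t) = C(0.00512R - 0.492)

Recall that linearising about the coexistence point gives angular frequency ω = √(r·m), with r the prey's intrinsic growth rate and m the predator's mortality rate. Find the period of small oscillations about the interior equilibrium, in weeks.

T ≈ 14.4 weeks

Here r = 0.389 and m = 0.492, so r·m = 0.191.
ω = √0.191 = 0.437 per week, hence T = 2π/ω ≈ 14.4 weeks.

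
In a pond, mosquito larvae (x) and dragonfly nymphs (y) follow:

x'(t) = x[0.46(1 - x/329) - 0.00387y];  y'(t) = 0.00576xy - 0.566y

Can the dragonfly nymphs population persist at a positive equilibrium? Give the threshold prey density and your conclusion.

The predator equation gives dy/dt > 0 only when x > 0.566/0.00576 = 98.3.
Without the predator, x → K = 329. Since 329 > 98.3, the predator can invade and persist.

Threshold x = 98.3; K > 98.3, so yes, the predator persists.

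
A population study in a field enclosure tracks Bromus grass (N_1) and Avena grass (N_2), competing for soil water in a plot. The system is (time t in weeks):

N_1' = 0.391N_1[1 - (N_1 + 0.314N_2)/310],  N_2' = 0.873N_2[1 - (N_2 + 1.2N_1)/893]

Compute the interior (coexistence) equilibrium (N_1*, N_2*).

Setting both brackets to zero gives the nullclines N_1 + 0.314N_2 = 310 and 1.2N_1 + N_2 = 893.
Substituting N_2 = 893 - 1.2N_1 into the first: N_1(1 - 0.314·1.2) = 310 - 0.314·893.
So N_1* = 29.6/0.623 = 47.5, and then N_2* = 893 - 1.2·47.5 = 836.

N_1* ≈ 47.5, N_2* ≈ 836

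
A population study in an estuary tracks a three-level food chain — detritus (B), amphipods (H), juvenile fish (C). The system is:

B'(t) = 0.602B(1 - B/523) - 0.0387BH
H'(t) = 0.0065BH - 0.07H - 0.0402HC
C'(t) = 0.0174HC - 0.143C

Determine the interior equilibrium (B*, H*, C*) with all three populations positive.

B* ≈ 247, H* ≈ 8.22, C* ≈ 38.1

From dC/dt = 0: 0.0174H* = 0.143, so H* = 8.22.
From dB/dt = 0: 0.602(1 - B*/523) = 0.0387·8.22, giving B* = 523·(1 - 0.528) = 247.
From dH/dt = 0: 0.0065·247 - 0.07 = 0.0402C*, so C* = 1.53/0.0402 = 38.1.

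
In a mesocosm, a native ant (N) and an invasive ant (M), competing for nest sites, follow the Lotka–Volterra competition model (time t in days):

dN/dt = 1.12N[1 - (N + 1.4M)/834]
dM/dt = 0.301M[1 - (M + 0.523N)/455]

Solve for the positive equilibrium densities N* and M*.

Setting both brackets to zero gives the nullclines N + 1.4M = 834 and 0.523N + M = 455.
Substituting M = 455 - 0.523N into the first: N(1 - 1.4·0.523) = 834 - 1.4·455.
So N* = 197/0.268 = 736, and then M* = 455 - 0.523·736 = 70.3.

N* ≈ 736, M* ≈ 70.3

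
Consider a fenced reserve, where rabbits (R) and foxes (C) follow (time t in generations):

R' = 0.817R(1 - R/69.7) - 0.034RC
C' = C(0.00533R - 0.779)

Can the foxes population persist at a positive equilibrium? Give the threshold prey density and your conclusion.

The predator equation gives dC/dt > 0 only when R > 0.779/0.00533 = 146.
Without the predator, R → K = 69.7. Since 69.7 < 146, the predator cannot invade.

Threshold R = 146; K < 146, so no, the predator goes extinct.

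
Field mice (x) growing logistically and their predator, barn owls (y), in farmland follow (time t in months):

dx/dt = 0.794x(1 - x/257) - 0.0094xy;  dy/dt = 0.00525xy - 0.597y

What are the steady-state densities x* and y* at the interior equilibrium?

From dy/dt = 0 with y > 0: 0.00525x* = 0.597, so x* = 114.
Substitute into dx/dt = 0: 0.794(1 - 114/257) = 0.0094y*.
The bracket is 0.558, giving y* = 0.443/0.0094 = 47.1.

x* ≈ 114, y* ≈ 47.1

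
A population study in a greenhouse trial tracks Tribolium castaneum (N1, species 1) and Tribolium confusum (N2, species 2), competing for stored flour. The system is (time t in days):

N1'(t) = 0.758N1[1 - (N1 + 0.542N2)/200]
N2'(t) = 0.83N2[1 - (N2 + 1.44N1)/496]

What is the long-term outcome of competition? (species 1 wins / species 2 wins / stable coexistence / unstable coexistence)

Compare the nullcline intercepts: K1/α12 = 200/0.542 = 369 < K2 = 496; K2/α21 = 496/1.44 = 344 > K1 = 200.
Since the inequalities point opposite ways, species 2 can invade but species 1 cannot.

species 2 excludes species 1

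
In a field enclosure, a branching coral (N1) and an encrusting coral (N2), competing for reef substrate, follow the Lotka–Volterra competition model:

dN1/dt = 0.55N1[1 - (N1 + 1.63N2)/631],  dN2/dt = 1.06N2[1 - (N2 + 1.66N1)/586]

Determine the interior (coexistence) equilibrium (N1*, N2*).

Setting both brackets to zero gives the nullclines N1 + 1.63N2 = 631 and 1.66N1 + N2 = 586.
Substituting N2 = 586 - 1.66N1 into the first: N1(1 - 1.63·1.66) = 631 - 1.63·586.
So N1* = -324/-1.71 = 190, and then N2* = 586 - 1.66·190 = 271.

N1* ≈ 190, N2* ≈ 271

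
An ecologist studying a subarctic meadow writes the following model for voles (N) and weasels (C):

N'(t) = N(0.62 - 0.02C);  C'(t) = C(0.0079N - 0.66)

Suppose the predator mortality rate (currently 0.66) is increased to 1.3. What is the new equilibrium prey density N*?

At the interior fixed point, setting dC/dt = 0 with C > 0 fixes N* = (predator death rate)/(NC coefficient) — independent of the other coefficients.
With the change, N* = 1.3/0.0079 = 165; it rises from 83.5.

N* ≈ 165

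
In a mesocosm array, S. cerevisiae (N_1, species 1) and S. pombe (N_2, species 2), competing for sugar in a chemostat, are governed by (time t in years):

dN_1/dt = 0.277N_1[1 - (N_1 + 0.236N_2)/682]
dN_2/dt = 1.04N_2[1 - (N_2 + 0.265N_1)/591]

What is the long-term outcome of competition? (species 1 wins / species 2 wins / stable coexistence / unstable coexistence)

Compare the nullcline intercepts: K1/α12 = 682/0.236 = 2890 > K2 = 591; K2/α21 = 591/0.265 = 2230 > K1 = 682.
Since both inequalities hold, each species can invade when rare, so the interior equilibrium is stable.

stable coexistence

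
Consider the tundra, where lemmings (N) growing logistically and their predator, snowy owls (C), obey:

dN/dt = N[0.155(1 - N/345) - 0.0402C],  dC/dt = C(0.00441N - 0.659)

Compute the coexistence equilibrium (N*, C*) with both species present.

From dC/dt = 0 with C > 0: 0.00441N* = 0.659, so N* = 149.
Substitute into dN/dt = 0: 0.155(1 - 149/345) = 0.0402C*.
The bracket is 0.567, giving C* = 0.0879/0.0402 = 2.19.

N* ≈ 149, C* ≈ 2.19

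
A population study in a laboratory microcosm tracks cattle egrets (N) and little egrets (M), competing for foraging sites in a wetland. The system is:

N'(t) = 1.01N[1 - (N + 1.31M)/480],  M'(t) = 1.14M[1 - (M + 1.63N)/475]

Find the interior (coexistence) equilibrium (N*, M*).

N* ≈ 125, M* ≈ 271

Setting both brackets to zero gives the nullclines N + 1.31M = 480 and 1.63N + M = 475.
Substituting M = 475 - 1.63N into the first: N(1 - 1.31·1.63) = 480 - 1.31·475.
So N* = -142/-1.14 = 125, and then M* = 475 - 1.63·125 = 271.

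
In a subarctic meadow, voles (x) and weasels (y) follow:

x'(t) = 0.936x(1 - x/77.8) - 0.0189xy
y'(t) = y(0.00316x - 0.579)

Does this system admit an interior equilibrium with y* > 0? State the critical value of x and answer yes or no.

Threshold x = 183; K < 183, so no, the predator goes extinct.

The predator equation gives dy/dt > 0 only when x > 0.579/0.00316 = 183.
Without the predator, x → K = 77.8. Since 77.8 < 183, the predator cannot invade.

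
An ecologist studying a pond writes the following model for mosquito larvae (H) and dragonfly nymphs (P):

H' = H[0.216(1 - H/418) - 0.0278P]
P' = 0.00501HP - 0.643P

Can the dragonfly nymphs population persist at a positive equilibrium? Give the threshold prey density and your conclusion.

The predator equation gives dP/dt > 0 only when H > 0.643/0.00501 = 128.
Without the predator, H → K = 418. Since 418 > 128, the predator can invade and persist.

Threshold H = 128; K > 128, so yes, the predator persists.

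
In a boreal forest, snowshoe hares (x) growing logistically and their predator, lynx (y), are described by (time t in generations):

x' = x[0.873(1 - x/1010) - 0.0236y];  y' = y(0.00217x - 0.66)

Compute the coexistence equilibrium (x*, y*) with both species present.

x* ≈ 304, y* ≈ 25.9

From dy/dt = 0 with y > 0: 0.00217x* = 0.66, so x* = 304.
Substitute into dx/dt = 0: 0.873(1 - 304/1010) = 0.0236y*.
The bracket is 0.699, giving y* = 0.61/0.0236 = 25.9.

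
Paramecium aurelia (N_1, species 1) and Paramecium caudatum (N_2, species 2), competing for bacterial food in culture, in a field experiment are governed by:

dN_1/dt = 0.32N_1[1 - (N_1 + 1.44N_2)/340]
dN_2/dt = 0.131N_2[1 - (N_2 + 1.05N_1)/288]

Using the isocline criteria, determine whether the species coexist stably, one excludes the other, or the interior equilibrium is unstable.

unstable coexistence (outcome depends on initial conditions)

Compare the nullcline intercepts: K1/α12 = 340/1.44 = 236 < K2 = 288; K2/α21 = 288/1.05 = 274 < K1 = 340.
Since both are reversed, neither can invade when rare; the interior point is a saddle.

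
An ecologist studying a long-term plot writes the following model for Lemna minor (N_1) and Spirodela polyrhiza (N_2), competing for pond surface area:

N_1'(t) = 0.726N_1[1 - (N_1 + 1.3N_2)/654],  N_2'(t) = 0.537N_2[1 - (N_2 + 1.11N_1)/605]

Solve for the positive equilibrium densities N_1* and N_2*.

N_1* ≈ 299, N_2* ≈ 273

Setting both brackets to zero gives the nullclines N_1 + 1.3N_2 = 654 and 1.11N_1 + N_2 = 605.
Substituting N_2 = 605 - 1.11N_1 into the first: N_1(1 - 1.3·1.11) = 654 - 1.3·605.
So N_1* = -132/-0.443 = 299, and then N_2* = 605 - 1.11·299 = 273.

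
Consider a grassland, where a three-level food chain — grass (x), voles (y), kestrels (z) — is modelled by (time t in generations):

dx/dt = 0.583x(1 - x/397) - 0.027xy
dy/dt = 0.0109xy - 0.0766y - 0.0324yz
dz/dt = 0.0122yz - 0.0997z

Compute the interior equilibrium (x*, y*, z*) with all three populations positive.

From dz/dt = 0: 0.0122y* = 0.0997, so y* = 8.17.
From dx/dt = 0: 0.583(1 - x*/397) = 0.027·8.17, giving x* = 397·(1 - 0.378) = 247.
From dy/dt = 0: 0.0109·247 - 0.0766 = 0.0324z*, so z* = 2.61/0.0324 = 80.6.

x* ≈ 247, y* ≈ 8.17, z* ≈ 80.6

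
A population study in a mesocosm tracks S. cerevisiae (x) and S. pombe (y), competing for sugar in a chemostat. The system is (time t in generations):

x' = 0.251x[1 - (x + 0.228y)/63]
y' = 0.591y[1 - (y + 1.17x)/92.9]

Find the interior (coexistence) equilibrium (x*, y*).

Setting both brackets to zero gives the nullclines x + 0.228y = 63 and 1.17x + y = 92.9.
Substituting y = 92.9 - 1.17x into the first: x(1 - 0.228·1.17) = 63 - 0.228·92.9.
So x* = 41.8/0.733 = 57, and then y* = 92.9 - 1.17·57 = 26.2.

x* ≈ 57, y* ≈ 26.2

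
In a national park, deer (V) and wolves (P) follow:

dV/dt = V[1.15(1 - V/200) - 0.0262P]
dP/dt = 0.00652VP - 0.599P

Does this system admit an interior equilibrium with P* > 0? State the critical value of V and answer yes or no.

Threshold V = 91.9; K > 91.9, so yes, the predator persists.

The predator equation gives dP/dt > 0 only when V > 0.599/0.00652 = 91.9.
Without the predator, V → K = 200. Since 200 > 91.9, the predator can invade and persist.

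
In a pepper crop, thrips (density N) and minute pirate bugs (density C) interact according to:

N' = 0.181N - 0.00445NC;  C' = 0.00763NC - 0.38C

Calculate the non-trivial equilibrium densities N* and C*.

Set dC/dt = 0 with C > 0: 0.00763N - 0.38 = 0, so N* = 0.38/0.00763 = 49.8.
Set dN/dt = 0 with N > 0: 0.181 - 0.00445C = 0, so C* = 0.181/0.00445 = 40.7.

N* ≈ 49.8, C* ≈ 40.7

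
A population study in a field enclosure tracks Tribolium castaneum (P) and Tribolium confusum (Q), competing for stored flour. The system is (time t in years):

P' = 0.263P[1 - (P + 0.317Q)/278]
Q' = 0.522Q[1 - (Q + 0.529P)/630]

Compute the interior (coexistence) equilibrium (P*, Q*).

P* ≈ 94.1, Q* ≈ 580

Setting both brackets to zero gives the nullclines P + 0.317Q = 278 and 0.529P + Q = 630.
Substituting Q = 630 - 0.529P into the first: P(1 - 0.317·0.529) = 278 - 0.317·630.
So P* = 78.3/0.832 = 94.1, and then Q* = 630 - 0.529·94.1 = 580.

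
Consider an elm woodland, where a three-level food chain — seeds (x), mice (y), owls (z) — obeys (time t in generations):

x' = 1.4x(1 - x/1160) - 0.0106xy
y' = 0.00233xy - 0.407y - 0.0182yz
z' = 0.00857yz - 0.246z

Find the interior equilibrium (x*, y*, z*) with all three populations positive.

x* ≈ 908, y* ≈ 28.7, z* ≈ 93.9

From dz/dt = 0: 0.00857y* = 0.246, so y* = 28.7.
From dx/dt = 0: 1.4(1 - x*/1160) = 0.0106·28.7, giving x* = 1160·(1 - 0.217) = 908.
From dy/dt = 0: 0.00233·908 - 0.407 = 0.0182z*, so z* = 1.71/0.0182 = 93.9.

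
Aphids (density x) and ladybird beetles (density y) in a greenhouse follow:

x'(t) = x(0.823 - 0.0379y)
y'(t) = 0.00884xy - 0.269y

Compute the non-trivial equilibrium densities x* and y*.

Set dy/dt = 0 with y > 0: 0.00884x - 0.269 = 0, so x* = 0.269/0.00884 = 30.4.
Set dx/dt = 0 with x > 0: 0.823 - 0.0379y = 0, so y* = 0.823/0.0379 = 21.7.

x* ≈ 30.4, y* ≈ 21.7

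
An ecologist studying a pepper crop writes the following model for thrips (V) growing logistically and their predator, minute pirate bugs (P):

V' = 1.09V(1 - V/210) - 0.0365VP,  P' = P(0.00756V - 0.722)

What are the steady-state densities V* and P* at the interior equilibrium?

V* ≈ 95.5, P* ≈ 16.3

From dP/dt = 0 with P > 0: 0.00756V* = 0.722, so V* = 95.5.
Substitute into dV/dt = 0: 1.09(1 - 95.5/210) = 0.0365P*.
The bracket is 0.545, giving P* = 0.594/0.0365 = 16.3.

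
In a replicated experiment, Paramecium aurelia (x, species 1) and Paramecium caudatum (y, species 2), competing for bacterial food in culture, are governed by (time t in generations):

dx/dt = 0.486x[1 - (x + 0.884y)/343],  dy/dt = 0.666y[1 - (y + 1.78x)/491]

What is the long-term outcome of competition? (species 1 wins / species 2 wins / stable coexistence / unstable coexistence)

unstable coexistence (outcome depends on initial conditions)

Compare the nullcline intercepts: K1/α12 = 343/0.884 = 388 < K2 = 491; K2/α21 = 491/1.78 = 276 < K1 = 343.
Since both are reversed, neither can invade when rare; the interior point is a saddle.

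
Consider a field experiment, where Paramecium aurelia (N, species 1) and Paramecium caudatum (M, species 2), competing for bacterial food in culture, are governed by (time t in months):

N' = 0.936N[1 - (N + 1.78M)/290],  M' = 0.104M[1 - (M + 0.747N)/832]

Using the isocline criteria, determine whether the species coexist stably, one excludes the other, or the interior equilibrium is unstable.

Compare the nullcline intercepts: K1/α12 = 290/1.78 = 163 < K2 = 832; K2/α21 = 832/0.747 = 1110 > K1 = 290.
Since the inequalities point opposite ways, species 2 can invade but species 1 cannot.

species 2 excludes species 1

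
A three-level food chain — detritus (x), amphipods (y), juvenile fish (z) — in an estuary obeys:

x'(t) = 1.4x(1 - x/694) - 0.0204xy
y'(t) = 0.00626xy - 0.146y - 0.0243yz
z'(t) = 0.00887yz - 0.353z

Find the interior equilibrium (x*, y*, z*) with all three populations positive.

x* ≈ 292, y* ≈ 39.8, z* ≈ 69.1

From dz/dt = 0: 0.00887y* = 0.353, so y* = 39.8.
From dx/dt = 0: 1.4(1 - x*/694) = 0.0204·39.8, giving x* = 694·(1 - 0.58) = 292.
From dy/dt = 0: 0.00626·292 - 0.146 = 0.0243z*, so z* = 1.68/0.0243 = 69.1.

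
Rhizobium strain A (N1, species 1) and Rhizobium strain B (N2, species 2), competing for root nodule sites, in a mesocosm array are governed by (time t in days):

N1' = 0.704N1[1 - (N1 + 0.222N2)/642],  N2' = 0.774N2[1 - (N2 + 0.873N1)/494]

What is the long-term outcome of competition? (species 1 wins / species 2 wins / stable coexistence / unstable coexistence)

Compare the nullcline intercepts: K1/α12 = 642/0.222 = 2890 > K2 = 494; K2/α21 = 494/0.873 = 566 < K1 = 642.
Since the inequalities point opposite ways, species 1 can invade but species 2 cannot.

species 1 excludes species 2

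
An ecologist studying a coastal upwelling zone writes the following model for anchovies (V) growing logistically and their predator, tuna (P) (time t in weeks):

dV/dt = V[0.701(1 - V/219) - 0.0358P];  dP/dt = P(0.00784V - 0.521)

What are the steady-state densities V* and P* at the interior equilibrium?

V* ≈ 66.5, P* ≈ 13.6

From dP/dt = 0 with P > 0: 0.00784V* = 0.521, so V* = 66.5.
Substitute into dV/dt = 0: 0.701(1 - 66.5/219) = 0.0358P*.
The bracket is 0.697, giving P* = 0.488/0.0358 = 13.6.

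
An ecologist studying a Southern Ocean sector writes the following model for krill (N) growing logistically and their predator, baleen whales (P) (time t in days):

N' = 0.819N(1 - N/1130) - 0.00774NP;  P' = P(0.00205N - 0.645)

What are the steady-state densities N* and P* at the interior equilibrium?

From dP/dt = 0 with P > 0: 0.00205N* = 0.645, so N* = 315.
Substitute into dN/dt = 0: 0.819(1 - 315/1130) = 0.00774P*.
The bracket is 0.722, giving P* = 0.591/0.00774 = 76.4.

N* ≈ 315, P* ≈ 76.4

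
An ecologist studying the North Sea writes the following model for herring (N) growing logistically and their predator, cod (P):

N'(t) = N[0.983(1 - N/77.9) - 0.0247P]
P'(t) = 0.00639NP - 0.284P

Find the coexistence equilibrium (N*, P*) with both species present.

From dP/dt = 0 with P > 0: 0.00639N* = 0.284, so N* = 44.4.
Substitute into dN/dt = 0: 0.983(1 - 44.4/77.9) = 0.0247P*.
The bracket is 0.429, giving P* = 0.422/0.0247 = 17.1.

N* ≈ 44.4, P* ≈ 17.1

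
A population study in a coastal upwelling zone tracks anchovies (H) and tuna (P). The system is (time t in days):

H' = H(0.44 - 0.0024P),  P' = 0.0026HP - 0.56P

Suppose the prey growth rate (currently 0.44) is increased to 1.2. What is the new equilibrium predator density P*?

P* ≈ 500

At the interior fixed point, setting dH/dt = 0 with H > 0 fixes P* = (prey growth rate)/(HP coefficient) — independent of the other coefficients.
With the change, P* = 1.2/0.0024 = 500; it rises from 183.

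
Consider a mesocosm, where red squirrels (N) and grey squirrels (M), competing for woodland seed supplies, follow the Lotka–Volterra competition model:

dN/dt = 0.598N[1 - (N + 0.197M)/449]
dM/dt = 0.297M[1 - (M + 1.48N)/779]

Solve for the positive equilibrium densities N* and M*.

N* ≈ 417, M* ≈ 162

Setting both brackets to zero gives the nullclines N + 0.197M = 449 and 1.48N + M = 779.
Substituting M = 779 - 1.48N into the first: N(1 - 0.197·1.48) = 449 - 0.197·779.
So N* = 296/0.708 = 417, and then M* = 779 - 1.48·417 = 162.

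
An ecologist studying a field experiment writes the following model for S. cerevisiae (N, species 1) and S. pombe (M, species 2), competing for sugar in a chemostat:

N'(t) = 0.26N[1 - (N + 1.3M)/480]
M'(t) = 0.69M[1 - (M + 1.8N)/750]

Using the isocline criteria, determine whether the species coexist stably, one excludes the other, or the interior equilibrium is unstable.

Compare the nullcline intercepts: K1/α12 = 480/1.3 = 369 < K2 = 750; K2/α21 = 750/1.8 = 417 < K1 = 480.
Since both are reversed, neither can invade when rare; the interior point is a saddle.

unstable coexistence (outcome depends on initial conditions)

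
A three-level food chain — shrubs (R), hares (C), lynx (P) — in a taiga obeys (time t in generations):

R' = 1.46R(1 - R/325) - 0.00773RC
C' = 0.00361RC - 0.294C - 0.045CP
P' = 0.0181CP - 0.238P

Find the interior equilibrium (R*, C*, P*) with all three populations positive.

From dP/dt = 0: 0.0181C* = 0.238, so C* = 13.1.
From dR/dt = 0: 1.46(1 - R*/325) = 0.00773·13.1, giving R* = 325·(1 - 0.0696) = 302.
From dC/dt = 0: 0.00361·302 - 0.294 = 0.045P*, so P* = 0.798/0.045 = 17.7.

R* ≈ 302, C* ≈ 13.1, P* ≈ 17.7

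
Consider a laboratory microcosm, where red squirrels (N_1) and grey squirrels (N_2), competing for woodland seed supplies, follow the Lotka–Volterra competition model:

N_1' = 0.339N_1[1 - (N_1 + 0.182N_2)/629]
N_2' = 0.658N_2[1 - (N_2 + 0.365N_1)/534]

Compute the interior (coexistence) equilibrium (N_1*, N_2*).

N_1* ≈ 570, N_2* ≈ 326

Setting both brackets to zero gives the nullclines N_1 + 0.182N_2 = 629 and 0.365N_1 + N_2 = 534.
Substituting N_2 = 534 - 0.365N_1 into the first: N_1(1 - 0.182·0.365) = 629 - 0.182·534.
So N_1* = 532/0.934 = 570, and then N_2* = 534 - 0.365·570 = 326.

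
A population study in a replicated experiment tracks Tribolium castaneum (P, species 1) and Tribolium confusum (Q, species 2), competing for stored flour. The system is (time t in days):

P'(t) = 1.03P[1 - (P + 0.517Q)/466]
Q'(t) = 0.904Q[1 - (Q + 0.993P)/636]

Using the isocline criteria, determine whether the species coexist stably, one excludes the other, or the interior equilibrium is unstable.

Compare the nullcline intercepts: K1/α12 = 466/0.517 = 901 > K2 = 636; K2/α21 = 636/0.993 = 640 > K1 = 466.
Since both inequalities hold, each species can invade when rare, so the interior equilibrium is stable.

stable coexistence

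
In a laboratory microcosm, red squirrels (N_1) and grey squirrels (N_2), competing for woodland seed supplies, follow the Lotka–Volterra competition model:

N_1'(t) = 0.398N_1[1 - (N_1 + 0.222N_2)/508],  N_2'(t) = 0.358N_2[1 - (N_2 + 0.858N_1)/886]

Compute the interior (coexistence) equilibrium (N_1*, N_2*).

N_1* ≈ 385, N_2* ≈ 556

Setting both brackets to zero gives the nullclines N_1 + 0.222N_2 = 508 and 0.858N_1 + N_2 = 886.
Substituting N_2 = 886 - 0.858N_1 into the first: N_1(1 - 0.222·0.858) = 508 - 0.222·886.
So N_1* = 311/0.81 = 385, and then N_2* = 886 - 0.858·385 = 556.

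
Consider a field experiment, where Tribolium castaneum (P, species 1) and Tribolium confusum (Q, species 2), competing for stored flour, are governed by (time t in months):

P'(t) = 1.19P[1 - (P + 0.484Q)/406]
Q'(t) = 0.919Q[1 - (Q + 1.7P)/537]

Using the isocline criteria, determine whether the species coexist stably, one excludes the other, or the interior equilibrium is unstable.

Compare the nullcline intercepts: K1/α12 = 406/0.484 = 839 > K2 = 537; K2/α21 = 537/1.7 = 316 < K1 = 406.
Since the inequalities point opposite ways, species 1 can invade but species 2 cannot.

species 1 excludes species 2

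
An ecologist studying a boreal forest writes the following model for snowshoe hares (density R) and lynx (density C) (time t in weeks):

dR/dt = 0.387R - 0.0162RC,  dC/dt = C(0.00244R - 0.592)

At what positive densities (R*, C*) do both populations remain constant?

Set dC/dt = 0 with C > 0: 0.00244R - 0.592 = 0, so R* = 0.592/0.00244 = 243.
Set dR/dt = 0 with R > 0: 0.387 - 0.0162C = 0, so C* = 0.387/0.0162 = 23.9.

R* ≈ 243, C* ≈ 23.9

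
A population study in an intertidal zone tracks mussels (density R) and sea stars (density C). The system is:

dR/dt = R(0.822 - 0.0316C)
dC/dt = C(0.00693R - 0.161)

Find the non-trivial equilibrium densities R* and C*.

R* ≈ 23.2, C* ≈ 26

Set dC/dt = 0 with C > 0: 0.00693R - 0.161 = 0, so R* = 0.161/0.00693 = 23.2.
Set dR/dt = 0 with R > 0: 0.822 - 0.0316C = 0, so C* = 0.822/0.0316 = 26.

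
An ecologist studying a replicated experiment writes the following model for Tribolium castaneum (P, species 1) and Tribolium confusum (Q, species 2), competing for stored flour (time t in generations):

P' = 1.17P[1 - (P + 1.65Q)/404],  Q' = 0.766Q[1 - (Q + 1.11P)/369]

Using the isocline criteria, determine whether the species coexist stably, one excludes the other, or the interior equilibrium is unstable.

Compare the nullcline intercepts: K1/α12 = 404/1.65 = 245 < K2 = 369; K2/α21 = 369/1.11 = 332 < K1 = 404.
Since both are reversed, neither can invade when rare; the interior point is a saddle.

unstable coexistence (outcome depends on initial conditions)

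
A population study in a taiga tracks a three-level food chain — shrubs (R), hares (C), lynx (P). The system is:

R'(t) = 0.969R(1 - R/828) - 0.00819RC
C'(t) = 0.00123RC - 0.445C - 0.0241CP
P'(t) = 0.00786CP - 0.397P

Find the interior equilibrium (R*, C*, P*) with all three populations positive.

From dP/dt = 0: 0.00786C* = 0.397, so C* = 50.5.
From dR/dt = 0: 0.969(1 - R*/828) = 0.00819·50.5, giving R* = 828·(1 - 0.427) = 475.
From dC/dt = 0: 0.00123·475 - 0.445 = 0.0241P*, so P* = 0.139/0.0241 = 5.75.

R* ≈ 475, C* ≈ 50.5, P* ≈ 5.75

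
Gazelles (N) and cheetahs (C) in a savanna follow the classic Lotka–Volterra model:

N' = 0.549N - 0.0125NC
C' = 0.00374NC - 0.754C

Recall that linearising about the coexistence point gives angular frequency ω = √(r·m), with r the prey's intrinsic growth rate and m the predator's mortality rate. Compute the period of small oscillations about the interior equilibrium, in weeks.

Here r = 0.549 and m = 0.754, so r·m = 0.414.
ω = √0.414 = 0.643 per week, hence T = 2π/ω ≈ 9.77 weeks.

T ≈ 9.77 weeks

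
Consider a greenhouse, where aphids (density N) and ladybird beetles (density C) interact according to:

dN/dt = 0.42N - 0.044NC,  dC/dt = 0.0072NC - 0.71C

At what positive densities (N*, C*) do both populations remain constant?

Set dC/dt = 0 with C > 0: 0.0072N - 0.71 = 0, so N* = 0.71/0.0072 = 98.6.
Set dN/dt = 0 with N > 0: 0.42 - 0.044C = 0, so C* = 0.42/0.044 = 9.55.

N* ≈ 98.6, C* ≈ 9.55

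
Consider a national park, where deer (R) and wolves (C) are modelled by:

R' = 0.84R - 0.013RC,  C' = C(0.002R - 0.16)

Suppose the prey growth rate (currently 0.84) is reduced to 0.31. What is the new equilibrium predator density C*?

At the interior fixed point, setting dR/dt = 0 with R > 0 fixes C* = (prey growth rate)/(RC coefficient) — independent of the other coefficients.
With the change, C* = 0.31/0.013 = 23.8; it falls from 64.6.

C* ≈ 23.8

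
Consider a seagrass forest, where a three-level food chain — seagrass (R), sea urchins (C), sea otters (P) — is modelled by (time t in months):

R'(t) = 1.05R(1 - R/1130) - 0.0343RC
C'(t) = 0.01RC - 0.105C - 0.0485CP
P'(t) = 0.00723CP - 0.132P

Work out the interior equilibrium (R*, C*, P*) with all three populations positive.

R* ≈ 456, C* ≈ 18.3, P* ≈ 91.9

From dP/dt = 0: 0.00723C* = 0.132, so C* = 18.3.
From dR/dt = 0: 1.05(1 - R*/1130) = 0.0343·18.3, giving R* = 1130·(1 - 0.596) = 456.
From dC/dt = 0: 0.01·456 - 0.105 = 0.0485P*, so P* = 4.46/0.0485 = 91.9.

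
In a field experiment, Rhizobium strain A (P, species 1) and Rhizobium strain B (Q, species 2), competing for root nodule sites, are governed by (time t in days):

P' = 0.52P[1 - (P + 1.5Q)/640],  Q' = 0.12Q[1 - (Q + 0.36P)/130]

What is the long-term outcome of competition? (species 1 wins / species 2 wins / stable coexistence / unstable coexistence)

Compare the nullcline intercepts: K1/α12 = 640/1.5 = 427 > K2 = 130; K2/α21 = 130/0.36 = 361 < K1 = 640.
Since the inequalities point opposite ways, species 1 can invade but species 2 cannot.

species 1 excludes species 2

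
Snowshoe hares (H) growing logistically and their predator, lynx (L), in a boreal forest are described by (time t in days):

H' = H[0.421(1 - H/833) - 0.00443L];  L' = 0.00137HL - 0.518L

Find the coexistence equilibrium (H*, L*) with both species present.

H* ≈ 378, L* ≈ 51.9

From dL/dt = 0 with L > 0: 0.00137H* = 0.518, so H* = 378.
Substitute into dH/dt = 0: 0.421(1 - 378/833) = 0.00443L*.
The bracket is 0.546, giving L* = 0.23/0.00443 = 51.9.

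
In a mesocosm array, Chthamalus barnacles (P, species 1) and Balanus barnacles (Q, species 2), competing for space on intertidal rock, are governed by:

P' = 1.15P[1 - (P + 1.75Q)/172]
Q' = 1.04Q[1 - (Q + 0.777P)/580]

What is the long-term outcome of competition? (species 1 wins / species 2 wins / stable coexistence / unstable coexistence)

Compare the nullcline intercepts: K1/α12 = 172/1.75 = 98.3 < K2 = 580; K2/α21 = 580/0.777 = 746 > K1 = 172.
Since the inequalities point opposite ways, species 2 can invade but species 1 cannot.

species 2 excludes species 1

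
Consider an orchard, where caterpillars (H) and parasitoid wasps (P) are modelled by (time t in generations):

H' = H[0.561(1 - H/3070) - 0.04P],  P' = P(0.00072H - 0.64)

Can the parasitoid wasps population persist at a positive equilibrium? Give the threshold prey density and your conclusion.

Threshold H = 889; K > 889, so yes, the predator persists.

The predator equation gives dP/dt > 0 only when H > 0.64/0.00072 = 889.
Without the predator, H → K = 3070. Since 3070 > 889, the predator can invade and persist.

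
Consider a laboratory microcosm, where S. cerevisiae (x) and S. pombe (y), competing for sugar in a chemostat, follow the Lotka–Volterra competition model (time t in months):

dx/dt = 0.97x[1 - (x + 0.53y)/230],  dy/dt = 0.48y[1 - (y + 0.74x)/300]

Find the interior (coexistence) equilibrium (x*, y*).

x* ≈ 117, y* ≈ 214

Setting both brackets to zero gives the nullclines x + 0.53y = 230 and 0.74x + y = 300.
Substituting y = 300 - 0.74x into the first: x(1 - 0.53·0.74) = 230 - 0.53·300.
So x* = 71/0.608 = 117, and then y* = 300 - 0.74·117 = 214.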